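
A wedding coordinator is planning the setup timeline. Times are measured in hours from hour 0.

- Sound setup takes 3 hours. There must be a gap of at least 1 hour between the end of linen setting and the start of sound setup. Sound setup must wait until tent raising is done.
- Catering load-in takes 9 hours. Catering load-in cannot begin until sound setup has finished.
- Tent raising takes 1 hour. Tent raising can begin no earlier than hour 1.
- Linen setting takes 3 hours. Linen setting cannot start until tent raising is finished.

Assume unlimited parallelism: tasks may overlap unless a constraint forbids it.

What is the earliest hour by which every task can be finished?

After its own release at hour 1, tent raising can start at hour 1 and finishes at hour 2.
Linen setting waits on tent raising (finishes hour 2), so it starts at hour 2 and finishes at 2 + 3 = hour 5.
Sound setup needs all of linen setting (finishes hour 5, plus 1-hour gap → hour 6); tent raising (finishes hour 2). That puts its earliest start at hour 6; it finishes at 6 + 3 = hour 9.
Catering load-in cannot begin until sound setup (finishes hour 9). It runs from hour 9 to 9 + 9 = hour 18.
All tasks are finished once the last one completes. Finish times: Tent raising at 2, Linen setting at 5, Sound setup at 9, Catering load-in at 18. The latest is hour 18.

18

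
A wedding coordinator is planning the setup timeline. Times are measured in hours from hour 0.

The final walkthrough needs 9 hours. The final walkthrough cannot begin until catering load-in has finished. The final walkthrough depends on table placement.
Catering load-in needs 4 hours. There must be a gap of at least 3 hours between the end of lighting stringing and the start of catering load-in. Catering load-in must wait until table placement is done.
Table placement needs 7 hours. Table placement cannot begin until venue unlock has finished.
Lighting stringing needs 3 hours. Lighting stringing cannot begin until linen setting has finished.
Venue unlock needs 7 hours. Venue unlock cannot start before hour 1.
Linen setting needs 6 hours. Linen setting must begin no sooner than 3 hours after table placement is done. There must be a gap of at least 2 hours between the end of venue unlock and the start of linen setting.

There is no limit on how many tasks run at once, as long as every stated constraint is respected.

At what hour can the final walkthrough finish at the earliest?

43

Venue unlock cannot begin until its own release at hour 1. It runs from hour 1 to 1 + 7 = hour 8.
After venue unlock (finishes hour 8), table placement can start at hour 8 and finishes at hour 15.
For linen setting: table placement (finishes hour 15, plus 3-hour gap → hour 18); venue unlock (finishes hour 8, plus 2-hour gap → hour 10). Taking the maximum gives a start of hour 18, and it finishes at 18 + 6 = hour 24.
Lighting stringing waits on linen setting (finishes hour 24), so it starts at hour 24 and finishes at 24 + 3 = hour 27.
Catering load-in needs all of lighting stringing (finishes hour 27, plus 3-hour gap → hour 30); table placement (finishes hour 15). That puts its earliest start at hour 30; it finishes at 30 + 4 = hour 34.
For the final walkthrough: catering load-in (finishes hour 34); table placement (finishes hour 15). Taking the maximum gives a start of hour 34, and it finishes at 34 + 9 = hour 43.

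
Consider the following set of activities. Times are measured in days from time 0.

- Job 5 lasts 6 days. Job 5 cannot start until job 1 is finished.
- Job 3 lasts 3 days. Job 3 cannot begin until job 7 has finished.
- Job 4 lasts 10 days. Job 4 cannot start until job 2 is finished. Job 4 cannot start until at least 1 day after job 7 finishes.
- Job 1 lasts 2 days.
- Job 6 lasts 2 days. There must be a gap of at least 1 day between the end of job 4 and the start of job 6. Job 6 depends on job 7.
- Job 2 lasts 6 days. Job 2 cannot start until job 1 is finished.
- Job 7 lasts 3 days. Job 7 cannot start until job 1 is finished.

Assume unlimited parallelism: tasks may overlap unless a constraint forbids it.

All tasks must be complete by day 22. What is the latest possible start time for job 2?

3

Job 6 must finish by day 22; it takes 2 days, so it must start by 22 − 2 = day 20.
Since job 6 (must start by day 20, minus 1-day gap → day 19) depends on it, job 4 must finish by day 19. Backing off its 10-day duration gives a latest start of day 9.
Job 2 must finish before job 4 (must start by day 9). With a 6-day duration, job 2 must start by 9 − 6 = day 3.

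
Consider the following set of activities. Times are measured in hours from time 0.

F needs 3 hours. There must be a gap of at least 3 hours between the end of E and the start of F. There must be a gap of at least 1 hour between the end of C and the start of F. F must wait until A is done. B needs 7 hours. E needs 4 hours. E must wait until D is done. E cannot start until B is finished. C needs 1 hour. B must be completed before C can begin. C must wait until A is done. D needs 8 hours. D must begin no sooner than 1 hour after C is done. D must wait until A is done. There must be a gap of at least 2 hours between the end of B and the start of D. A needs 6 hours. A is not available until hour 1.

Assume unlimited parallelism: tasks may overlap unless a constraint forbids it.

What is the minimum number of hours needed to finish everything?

27

B has no prerequisites, so it starts at hour 0 and finishes at hour 7.
A waits on its own release at hour 1, so it starts at hour 1 and finishes at 1 + 6 = hour 7.
C needs all of B (finishes hour 7); A (finishes hour 7). That puts its earliest start at hour 7; it finishes at 7 + 1 = hour 8.
D has to wait for C (finishes hour 8, plus 1-hour gap → hour 9); A (finishes hour 7); B (finishes hour 7, plus 2-hour gap → hour 9). The latest of these is hour 9, so D runs hour 9 to 9 + 8 = hour 17.
E has to wait for D (finishes hour 17); B (finishes hour 7). The latest of these is hour 17, so E runs hour 17 to 17 + 4 = hour 21.
F needs all of E (finishes hour 21, plus 3-hour gap → hour 24); C (finishes hour 8, plus 1-hour gap → hour 9); A (finishes hour 7). That puts its earliest start at hour 24; it finishes at 24 + 3 = hour 27.
All tasks are finished once the last one completes. Finish times: A at 7, B at 7, C at 8, D at 17, E at 21, F at 27. The latest is hour 27.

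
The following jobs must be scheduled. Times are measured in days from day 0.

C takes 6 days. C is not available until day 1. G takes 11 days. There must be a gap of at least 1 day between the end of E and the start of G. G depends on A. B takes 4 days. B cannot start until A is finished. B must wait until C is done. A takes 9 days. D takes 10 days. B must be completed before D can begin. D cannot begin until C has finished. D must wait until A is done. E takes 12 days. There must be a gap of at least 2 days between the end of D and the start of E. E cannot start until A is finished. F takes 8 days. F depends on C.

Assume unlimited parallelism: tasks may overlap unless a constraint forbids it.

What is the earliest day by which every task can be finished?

After its own release at day 1, C can start at day 1 and finishes at day 7.
F waits on C (finishes day 7), so it starts at day 7 and finishes at 7 + 8 = day 15.
A has no prerequisites, so it starts at day 0 and finishes at day 9.
B has to wait for A (finishes day 9); C (finishes day 7). The latest of these is day 9, so B runs day 9 to 9 + 4 = day 13.
D has to wait for B (finishes day 13); C (finishes day 7); A (finishes day 9). The latest of these is day 13, so D runs day 13 to 13 + 10 = day 23.
E has to wait for D (finishes day 23, plus 2-day gap → day 25); A (finishes day 9). The latest of these is day 25, so E runs day 25 to 25 + 12 = day 37.
G needs all of E (finishes day 37, plus 1-day gap → day 38); A (finishes day 9). That puts its earliest start at day 38; it finishes at 38 + 11 = day 49.
All tasks are finished once the last one completes. Finish times: A at 9, B at 13, C at 7, D at 23, E at 37, F at 15, G at 49. The latest is day 49.

49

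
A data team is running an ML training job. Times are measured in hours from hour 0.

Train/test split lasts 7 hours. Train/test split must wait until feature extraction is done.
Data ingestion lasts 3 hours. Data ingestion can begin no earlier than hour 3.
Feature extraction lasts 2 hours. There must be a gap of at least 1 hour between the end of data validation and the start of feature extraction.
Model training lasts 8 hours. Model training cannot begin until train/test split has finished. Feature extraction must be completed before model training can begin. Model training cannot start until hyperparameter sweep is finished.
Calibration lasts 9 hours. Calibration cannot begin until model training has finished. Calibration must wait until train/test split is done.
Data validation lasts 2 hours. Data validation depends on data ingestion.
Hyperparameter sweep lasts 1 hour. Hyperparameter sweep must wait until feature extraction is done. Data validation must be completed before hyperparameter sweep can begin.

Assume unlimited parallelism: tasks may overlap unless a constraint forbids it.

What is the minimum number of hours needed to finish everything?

After its own release at hour 3, data ingestion can start at hour 3 and finishes at hour 6.
After data ingestion (finishes hour 6), data validation can start at hour 6 and finishes at hour 8.
Feature extraction cannot begin until data validation (finishes hour 8, plus 1-hour gap → hour 9). It runs from hour 9 to 9 + 2 = hour 11.
Hyperparameter sweep needs all of feature extraction (finishes hour 11); data validation (finishes hour 8). That puts its earliest start at hour 11; it finishes at 11 + 1 = hour 12.
Train/test split waits on feature extraction (finishes hour 11), so it starts at hour 11 and finishes at 11 + 7 = hour 18.
Model training has to wait for train/test split (finishes hour 18); feature extraction (finishes hour 11); hyperparameter sweep (finishes hour 12). The latest of these is hour 18, so model training runs hour 18 to 18 + 8 = hour 26.
For calibration: model training (finishes hour 26); train/test split (finishes hour 18). Taking the maximum gives a start of hour 26, and it finishes at 26 + 9 = hour 35.
All tasks are finished once the last one completes. Finish times: Data ingestion at 6, Data validation at 8, Feature extraction at 11, Train/test split at 18, Hyperparameter sweep at 12, Model training at 26, Calibration at 35. The latest is hour 35.

35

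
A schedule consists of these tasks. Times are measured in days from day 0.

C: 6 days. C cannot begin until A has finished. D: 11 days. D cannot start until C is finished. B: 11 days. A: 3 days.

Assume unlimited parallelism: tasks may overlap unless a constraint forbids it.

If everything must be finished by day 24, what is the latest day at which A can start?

4

To finish by day 24, D (duration 11) must start no later than day 13.
C has to be done before D (must start by day 13). That means finishing by day 13, i.e. starting by 13 − 6 = day 7.
A has to be done before C (must start by day 7). That means finishing by day 7, i.e. starting by 7 − 3 = day 4.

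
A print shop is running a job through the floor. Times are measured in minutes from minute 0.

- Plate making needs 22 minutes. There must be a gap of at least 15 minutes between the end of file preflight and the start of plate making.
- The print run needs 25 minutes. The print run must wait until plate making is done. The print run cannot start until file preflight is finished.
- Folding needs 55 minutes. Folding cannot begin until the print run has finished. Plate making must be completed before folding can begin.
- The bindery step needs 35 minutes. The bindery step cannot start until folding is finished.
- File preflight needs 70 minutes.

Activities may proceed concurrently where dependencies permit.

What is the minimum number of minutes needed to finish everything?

File preflight can start immediately at minute 0; it finishes at minute 70.
After file preflight (finishes minute 70, plus 15-minute gap → minute 85), plate making can start at minute 85 and finishes at minute 107.
The print run has to wait for plate making (finishes minute 107); file preflight (finishes minute 70). The latest of these is minute 107, so the print run runs minute 107 to 107 + 25 = minute 132.
For folding: the print run (finishes minute 132); plate making (finishes minute 107). Taking the maximum gives a start of minute 132, and it finishes at 132 + 55 = minute 187.
The bindery step waits on folding (finishes minute 187), so it starts at minute 187 and finishes at 187 + 35 = minute 222.
All tasks are finished once the last one completes. Finish times: File preflight at 70, Plate making at 107, The print run at 132, Folding at 187, The bindery step at 222. The latest is minute 222.

222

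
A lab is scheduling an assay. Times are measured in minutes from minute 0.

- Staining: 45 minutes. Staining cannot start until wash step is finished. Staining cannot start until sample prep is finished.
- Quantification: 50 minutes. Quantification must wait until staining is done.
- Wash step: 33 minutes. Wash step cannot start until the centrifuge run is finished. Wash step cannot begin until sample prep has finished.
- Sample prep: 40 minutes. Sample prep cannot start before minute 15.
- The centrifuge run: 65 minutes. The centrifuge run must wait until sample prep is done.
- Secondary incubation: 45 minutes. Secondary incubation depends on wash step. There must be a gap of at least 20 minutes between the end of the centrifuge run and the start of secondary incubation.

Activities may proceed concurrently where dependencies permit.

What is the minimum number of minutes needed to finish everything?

248

After its own release at minute 15, sample prep can start at minute 15 and finishes at minute 55.
The centrifuge run cannot begin until sample prep (finishes minute 55). It runs from minute 55 to 55 + 65 = minute 120.
For wash step: the centrifuge run (finishes minute 120); sample prep (finishes minute 55). Taking the maximum gives a start of minute 120, and it finishes at 120 + 33 = minute 153.
Secondary incubation has to wait for wash step (finishes minute 153); the centrifuge run (finishes minute 120, plus 20-minute gap → minute 140). The latest of these is minute 153, so secondary incubation runs minute 153 to 153 + 45 = minute 198.
For staining: wash step (finishes minute 153); sample prep (finishes minute 55). Taking the maximum gives a start of minute 153, and it finishes at 153 + 45 = minute 198.
Quantification cannot begin until staining (finishes minute 198). It runs from minute 198 to 198 + 50 = minute 248.
All tasks are finished once the last one completes. Finish times: Sample prep at 55, The centrifuge run at 120, Wash step at 153, Staining at 198, Secondary incubation at 198, Quantification at 248. The latest is minute 248.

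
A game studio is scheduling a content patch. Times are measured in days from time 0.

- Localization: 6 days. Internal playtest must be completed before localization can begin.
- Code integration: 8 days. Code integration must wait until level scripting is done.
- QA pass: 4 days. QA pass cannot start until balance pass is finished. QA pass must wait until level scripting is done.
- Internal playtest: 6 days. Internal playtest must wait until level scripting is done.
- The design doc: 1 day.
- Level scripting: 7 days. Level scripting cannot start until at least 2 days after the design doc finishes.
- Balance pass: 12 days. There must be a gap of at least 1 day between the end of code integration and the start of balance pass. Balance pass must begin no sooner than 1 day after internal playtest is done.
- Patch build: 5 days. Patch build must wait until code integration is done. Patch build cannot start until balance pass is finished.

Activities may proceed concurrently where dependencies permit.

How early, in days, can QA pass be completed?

35

The design doc has no prerequisites, so it starts at day 0 and finishes at day 1.
Level scripting cannot begin until the design doc (finishes day 1, plus 2-day gap → day 3). It runs from day 3 to 3 + 7 = day 10.
Internal playtest waits on level scripting (finishes day 10), so it starts at day 10 and finishes at 10 + 6 = day 16.
After level scripting (finishes day 10), code integration can start at day 10 and finishes at day 18.
Balance pass needs all of code integration (finishes day 18, plus 1-day gap → day 19); internal playtest (finishes day 16, plus 1-day gap → day 17). That puts its earliest start at day 19; it finishes at 19 + 12 = day 31.
QA pass cannot start until balance pass (finishes day 31); level scripting (finishes day 10). The controlling bound is day 31, so QA pass finishes at 31 + 4 = day 35.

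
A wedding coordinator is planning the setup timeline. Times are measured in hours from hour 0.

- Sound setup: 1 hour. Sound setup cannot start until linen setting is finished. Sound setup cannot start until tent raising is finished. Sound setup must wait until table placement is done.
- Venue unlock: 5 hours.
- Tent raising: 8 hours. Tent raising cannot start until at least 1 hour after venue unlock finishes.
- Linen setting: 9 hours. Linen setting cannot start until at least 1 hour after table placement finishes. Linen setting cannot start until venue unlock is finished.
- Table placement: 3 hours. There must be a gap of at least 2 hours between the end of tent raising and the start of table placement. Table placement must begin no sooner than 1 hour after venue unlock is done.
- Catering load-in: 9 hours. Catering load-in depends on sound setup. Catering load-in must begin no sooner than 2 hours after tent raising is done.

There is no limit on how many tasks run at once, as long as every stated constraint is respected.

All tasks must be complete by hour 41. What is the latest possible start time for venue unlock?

Catering load-in has no dependents, so it just needs to finish by hour 41. Starting by 41 − 9 = hour 32 achieves that.
Sound setup has to be done before catering load-in (must start by hour 32). That means finishing by hour 32, i.e. starting by 32 − 1 = hour 31.
Linen setting has to be done before sound setup (must start by hour 31). That means finishing by hour 31, i.e. starting by 31 − 9 = hour 22.
For table placement: linen setting (must start by hour 22, minus 1-hour gap → hour 21); sound setup (must start by hour 31). The most restrictive is hour 21; with a 3-hour duration, table placement must start by hour 18.
Tent raising feeds table placement (must start by hour 18, minus 2-hour gap → hour 16); sound setup (must start by hour 31); catering load-in (must start by hour 32, minus 2-hour gap → hour 30). Taking the minimum, tent raising must finish by hour 16 and start by 16 − 8 = hour 8.
For venue unlock: tent raising (must start by hour 8, minus 1-hour gap → hour 7); table placement (must start by hour 18, minus 1-hour gap → hour 17); linen setting (must start by hour 22). The most restrictive is hour 7; with a 5-hour duration, venue unlock must start by hour 2.

2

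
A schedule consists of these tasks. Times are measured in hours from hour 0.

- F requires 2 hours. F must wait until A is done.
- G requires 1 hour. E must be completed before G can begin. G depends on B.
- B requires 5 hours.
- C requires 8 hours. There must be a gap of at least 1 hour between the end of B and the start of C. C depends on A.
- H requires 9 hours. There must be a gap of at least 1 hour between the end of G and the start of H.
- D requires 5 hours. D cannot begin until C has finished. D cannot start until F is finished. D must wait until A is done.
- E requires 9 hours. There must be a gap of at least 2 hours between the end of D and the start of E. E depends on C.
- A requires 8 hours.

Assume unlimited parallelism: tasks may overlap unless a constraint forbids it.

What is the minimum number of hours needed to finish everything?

43

Nothing blocks B, so it runs from hour 0 to hour 5.
A has no prerequisites, so it starts at hour 0 and finishes at hour 8.
F cannot begin until A (finishes hour 8). It runs from hour 8 to 8 + 2 = hour 10.
C cannot start until B (finishes hour 5, plus 1-hour gap → hour 6); A (finishes hour 8). The controlling bound is hour 8, so C finishes at 8 + 8 = hour 16.
For D: C (finishes hour 16); F (finishes hour 10); A (finishes hour 8). Taking the maximum gives a start of hour 16, and it finishes at 16 + 5 = hour 21.
E cannot start until D (finishes hour 21, plus 2-hour gap → hour 23); C (finishes hour 16). The controlling bound is hour 23, so E finishes at 23 + 9 = hour 32.
G has to wait for E (finishes hour 32); B (finishes hour 5). The latest of these is hour 32, so G runs hour 32 to 32 + 1 = hour 33.
H waits on G (finishes hour 33, plus 1-hour gap → hour 34), so it starts at hour 34 and finishes at 34 + 9 = hour 43.
All tasks are finished once the last one completes. Finish times: A at 8, B at 5, C at 16, D at 21, E at 32, F at 10, G at 33, H at 43. The latest is hour 43.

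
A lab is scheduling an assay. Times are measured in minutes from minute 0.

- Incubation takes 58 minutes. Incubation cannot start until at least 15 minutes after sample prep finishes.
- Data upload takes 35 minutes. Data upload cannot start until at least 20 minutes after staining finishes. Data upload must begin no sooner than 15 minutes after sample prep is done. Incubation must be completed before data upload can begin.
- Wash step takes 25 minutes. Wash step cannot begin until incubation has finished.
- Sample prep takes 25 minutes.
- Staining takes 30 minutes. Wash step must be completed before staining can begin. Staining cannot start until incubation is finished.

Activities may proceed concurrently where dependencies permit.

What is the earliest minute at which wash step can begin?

98

Nothing blocks sample prep, so it runs from minute 0 to minute 25.
Incubation cannot begin until sample prep (finishes minute 25, plus 15-minute gap → minute 40). It runs from minute 40 to 40 + 58 = minute 98.
Wash step waits on incubation (finishes minute 98), so the earliest it can start is minute 98.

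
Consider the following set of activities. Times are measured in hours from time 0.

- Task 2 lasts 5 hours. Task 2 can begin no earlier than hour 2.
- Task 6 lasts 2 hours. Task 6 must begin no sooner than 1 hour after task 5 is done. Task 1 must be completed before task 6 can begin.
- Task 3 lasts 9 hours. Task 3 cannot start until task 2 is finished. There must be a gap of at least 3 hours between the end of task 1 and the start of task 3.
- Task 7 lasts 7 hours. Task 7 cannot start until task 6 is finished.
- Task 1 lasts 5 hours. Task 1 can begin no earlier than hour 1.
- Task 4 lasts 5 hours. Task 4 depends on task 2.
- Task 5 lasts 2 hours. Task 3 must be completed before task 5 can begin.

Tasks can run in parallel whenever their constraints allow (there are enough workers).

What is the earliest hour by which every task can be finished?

30

After its own release at hour 2, task 2 can start at hour 2 and finishes at hour 7.
After task 2 (finishes hour 7), task 4 can start at hour 7 and finishes at hour 12.
Task 1 cannot begin until its own release at hour 1. It runs from hour 1 to 1 + 5 = hour 6.
For task 3: task 2 (finishes hour 7); task 1 (finishes hour 6, plus 3-hour gap → hour 9). Taking the maximum gives a start of hour 9, and it finishes at 9 + 9 = hour 18.
Task 5 cannot begin until task 3 (finishes hour 18). It runs from hour 18 to 18 + 2 = hour 20.
For task 6: task 5 (finishes hour 20, plus 1-hour gap → hour 21); task 1 (finishes hour 6). Taking the maximum gives a start of hour 21, and it finishes at 21 + 2 = hour 23.
Task 7 waits on task 6 (finishes hour 23), so it starts at hour 23 and finishes at 23 + 7 = hour 30.
All tasks are finished once the last one completes. Finish times: Task 1 at 6, Task 2 at 7, Task 3 at 18, Task 4 at 12, Task 5 at 20, Task 6 at 23, Task 7 at 30. The latest is hour 30.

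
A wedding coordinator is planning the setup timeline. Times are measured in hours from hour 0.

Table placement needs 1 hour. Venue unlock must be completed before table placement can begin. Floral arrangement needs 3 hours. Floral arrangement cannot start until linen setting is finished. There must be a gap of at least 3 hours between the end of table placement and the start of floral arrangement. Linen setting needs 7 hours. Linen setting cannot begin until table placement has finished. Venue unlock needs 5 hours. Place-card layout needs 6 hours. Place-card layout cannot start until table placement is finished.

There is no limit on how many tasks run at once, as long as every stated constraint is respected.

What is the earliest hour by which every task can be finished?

Venue unlock can start immediately at hour 0; it finishes at hour 5.
After venue unlock (finishes hour 5), table placement can start at hour 5 and finishes at hour 6.
Place-card layout waits on table placement (finishes hour 6), so it starts at hour 6 and finishes at 6 + 6 = hour 12.
Linen setting cannot begin until table placement (finishes hour 6). It runs from hour 6 to 6 + 7 = hour 13.
Floral arrangement has to wait for linen setting (finishes hour 13); table placement (finishes hour 6, plus 3-hour gap → hour 9). The latest of these is hour 13, so floral arrangement runs hour 13 to 13 + 3 = hour 16.
All tasks are finished once the last one completes. Finish times: Venue unlock at 5, Table placement at 6, Linen setting at 13, Floral arrangement at 16, Place-card layout at 12. The latest is hour 16.

16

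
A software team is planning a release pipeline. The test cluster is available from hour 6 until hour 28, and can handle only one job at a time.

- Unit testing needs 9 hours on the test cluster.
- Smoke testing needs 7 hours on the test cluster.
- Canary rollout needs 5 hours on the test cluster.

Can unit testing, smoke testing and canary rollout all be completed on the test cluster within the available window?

The test cluster window is 28 − 6 = 22 hours.
Running back to back, the jobs need 9 + 7 + 5 = 21 hours on the test cluster.
Since 21 ≤ 22, they fit within the window.

Yes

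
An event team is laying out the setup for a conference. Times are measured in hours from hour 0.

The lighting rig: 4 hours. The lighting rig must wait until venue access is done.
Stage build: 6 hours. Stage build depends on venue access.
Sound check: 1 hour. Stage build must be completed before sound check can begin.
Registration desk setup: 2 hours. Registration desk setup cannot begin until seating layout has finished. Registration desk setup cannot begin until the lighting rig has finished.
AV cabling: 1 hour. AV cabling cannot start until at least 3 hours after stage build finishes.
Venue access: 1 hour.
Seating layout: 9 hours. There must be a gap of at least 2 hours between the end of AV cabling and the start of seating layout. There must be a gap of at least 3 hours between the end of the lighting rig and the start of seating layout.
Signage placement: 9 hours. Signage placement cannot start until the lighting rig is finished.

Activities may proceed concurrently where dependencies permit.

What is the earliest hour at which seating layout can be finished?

Nothing blocks venue access, so it runs from hour 0 to hour 1.
After venue access (finishes hour 1), the lighting rig can start at hour 1 and finishes at hour 5.
Stage build waits on venue access (finishes hour 1), so it starts at hour 1 and finishes at 1 + 6 = hour 7.
AV cabling waits on stage build (finishes hour 7, plus 3-hour gap → hour 10), so it starts at hour 10 and finishes at 10 + 1 = hour 11.
Seating layout needs all of AV cabling (finishes hour 11, plus 2-hour gap → hour 13); the lighting rig (finishes hour 5, plus 3-hour gap → hour 8). That puts its earliest start at hour 13; it finishes at 13 + 9 = hour 22.

22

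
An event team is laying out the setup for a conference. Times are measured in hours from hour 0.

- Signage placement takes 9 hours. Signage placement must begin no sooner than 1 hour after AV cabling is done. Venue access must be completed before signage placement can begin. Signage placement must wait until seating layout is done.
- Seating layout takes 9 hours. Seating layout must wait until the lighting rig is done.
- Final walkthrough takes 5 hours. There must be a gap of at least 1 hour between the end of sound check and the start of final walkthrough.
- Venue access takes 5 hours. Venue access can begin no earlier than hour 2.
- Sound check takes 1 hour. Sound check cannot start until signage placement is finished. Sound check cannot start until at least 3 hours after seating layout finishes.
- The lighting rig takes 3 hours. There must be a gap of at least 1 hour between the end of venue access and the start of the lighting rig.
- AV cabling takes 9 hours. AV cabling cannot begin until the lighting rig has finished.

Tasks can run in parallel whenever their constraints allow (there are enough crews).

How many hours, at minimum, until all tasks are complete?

37

After its own release at hour 2, venue access can start at hour 2 and finishes at hour 7.
After venue access (finishes hour 7, plus 1-hour gap → hour 8), the lighting rig can start at hour 8 and finishes at hour 11.
Seating layout waits on the lighting rig (finishes hour 11), so it starts at hour 11 and finishes at 11 + 9 = hour 20.
AV cabling waits on the lighting rig (finishes hour 11), so it starts at hour 11 and finishes at 11 + 9 = hour 20.
Signage placement needs all of AV cabling (finishes hour 20, plus 1-hour gap → hour 21); venue access (finishes hour 7); seating layout (finishes hour 20). That puts its earliest start at hour 21; it finishes at 21 + 9 = hour 30.
Sound check has to wait for signage placement (finishes hour 30); seating layout (finishes hour 20, plus 3-hour gap → hour 23). The latest of these is hour 30, so sound check runs hour 30 to 30 + 1 = hour 31.
After sound check (finishes hour 31, plus 1-hour gap → hour 32), final walkthrough can start at hour 32 and finishes at hour 37.
All tasks are finished once the last one completes. Finish times: Venue access at 7, The lighting rig at 11, AV cabling at 20, Seating layout at 20, Signage placement at 30, Sound check at 31, Final walkthrough at 37. The latest is hour 37.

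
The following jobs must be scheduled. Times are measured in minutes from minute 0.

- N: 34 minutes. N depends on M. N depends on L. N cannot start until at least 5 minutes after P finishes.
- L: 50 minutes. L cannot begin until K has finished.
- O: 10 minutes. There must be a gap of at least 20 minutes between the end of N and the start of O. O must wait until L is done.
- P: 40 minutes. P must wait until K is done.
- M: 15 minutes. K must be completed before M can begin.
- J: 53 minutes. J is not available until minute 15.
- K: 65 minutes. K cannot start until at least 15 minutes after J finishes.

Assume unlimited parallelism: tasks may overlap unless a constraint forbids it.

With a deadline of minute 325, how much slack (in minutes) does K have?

63

J waits on its own release at minute 15, so it starts at minute 15 and finishes at 15 + 53 = minute 68.
K cannot begin until J (finishes minute 68, plus 15-minute gap → minute 83). It runs from minute 83 to 83 + 65 = minute 148.

Working backward from the deadline:
To finish by minute 325, O (duration 10) must start no later than minute 315.
N feeds into O (must start by minute 315, minus 20-minute gap → minute 295); so N must finish by minute 295 and therefore start by minute 261.
L feeds N (must start by minute 261); O (must start by minute 315). Taking the minimum, L must finish by minute 261 and start by 261 − 50 = minute 211.
M feeds into N (must start by minute 261); so M must finish by minute 261 and therefore start by minute 246.
Since N (must start by minute 261, minus 5-minute gap → minute 256) depends on it, P must finish by minute 256. Backing off its 40-minute duration gives a latest start of minute 216.
K has several dependents: L (must start by minute 211); M (must start by minute 246); P (must start by minute 216). The earliest of those limits is minute 211, so K must start by 211 − 65 = minute 146.
So K can start as early as minute 83 and as late as minute 146, giving 146 − 83 = 63 minutes of slack.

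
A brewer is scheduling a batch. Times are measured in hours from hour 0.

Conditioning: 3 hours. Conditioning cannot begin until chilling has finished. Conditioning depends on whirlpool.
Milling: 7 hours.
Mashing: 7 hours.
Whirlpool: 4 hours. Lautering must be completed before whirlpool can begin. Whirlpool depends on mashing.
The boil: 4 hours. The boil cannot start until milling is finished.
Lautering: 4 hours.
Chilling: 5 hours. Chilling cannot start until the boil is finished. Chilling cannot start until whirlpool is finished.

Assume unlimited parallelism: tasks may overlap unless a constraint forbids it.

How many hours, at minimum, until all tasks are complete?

Lautering can start immediately at hour 0; it finishes at hour 4.
Mashing has no prerequisites, so it starts at hour 0 and finishes at hour 7.
Whirlpool has to wait for lautering (finishes hour 4); mashing (finishes hour 7). The latest of these is hour 7, so whirlpool runs hour 7 to 7 + 4 = hour 11.
Milling has no prerequisites, so it starts at hour 0 and finishes at hour 7.
After milling (finishes hour 7), the boil can start at hour 7 and finishes at hour 11.
Chilling has to wait for the boil (finishes hour 11); whirlpool (finishes hour 11). The latest of these is hour 11, so chilling runs hour 11 to 11 + 5 = hour 16.
Conditioning has to wait for chilling (finishes hour 16); whirlpool (finishes hour 11). The latest of these is hour 16, so conditioning runs hour 16 to 16 + 3 = hour 19.
All tasks are finished once the last one completes. Finish times: Milling at 7, Mashing at 7, Lautering at 4, The boil at 11, Whirlpool at 11, Chilling at 16, Conditioning at 19. The latest is hour 19.

19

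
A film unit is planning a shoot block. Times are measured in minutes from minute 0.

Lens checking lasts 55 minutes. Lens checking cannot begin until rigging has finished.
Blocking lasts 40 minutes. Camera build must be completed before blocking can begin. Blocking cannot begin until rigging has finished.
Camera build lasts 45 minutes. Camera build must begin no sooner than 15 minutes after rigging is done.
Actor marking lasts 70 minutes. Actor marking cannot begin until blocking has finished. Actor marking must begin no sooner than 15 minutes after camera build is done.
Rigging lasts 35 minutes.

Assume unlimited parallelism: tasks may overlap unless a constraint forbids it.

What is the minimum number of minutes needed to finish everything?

205

Rigging has no prerequisites, so it starts at minute 0 and finishes at minute 35.
Lens checking waits on rigging (finishes minute 35), so it starts at minute 35 and finishes at 35 + 55 = minute 90.
Camera build cannot begin until rigging (finishes minute 35, plus 15-minute gap → minute 50). It runs from minute 50 to 50 + 45 = minute 95.
Blocking has to wait for camera build (finishes minute 95); rigging (finishes minute 35). The latest of these is minute 95, so blocking runs minute 95 to 95 + 40 = minute 135.
Actor marking cannot start until blocking (finishes minute 135); camera build (finishes minute 95, plus 15-minute gap → minute 110). The controlling bound is minute 135, so actor marking finishes at 135 + 70 = minute 205.
All tasks are finished once the last one completes. Finish times: Rigging at 35, Camera build at 95, Lens checking at 90, Blocking at 135, Actor marking at 205. The latest is minute 205.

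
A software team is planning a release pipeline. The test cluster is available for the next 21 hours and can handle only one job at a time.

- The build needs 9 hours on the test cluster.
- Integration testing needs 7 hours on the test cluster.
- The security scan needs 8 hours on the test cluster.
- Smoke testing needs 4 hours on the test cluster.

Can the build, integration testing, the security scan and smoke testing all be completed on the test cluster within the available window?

No

Running back to back, the jobs need 9 + 7 + 8 + 4 = 28 hours on the test cluster.
Since 28 > 21, they cannot all fit.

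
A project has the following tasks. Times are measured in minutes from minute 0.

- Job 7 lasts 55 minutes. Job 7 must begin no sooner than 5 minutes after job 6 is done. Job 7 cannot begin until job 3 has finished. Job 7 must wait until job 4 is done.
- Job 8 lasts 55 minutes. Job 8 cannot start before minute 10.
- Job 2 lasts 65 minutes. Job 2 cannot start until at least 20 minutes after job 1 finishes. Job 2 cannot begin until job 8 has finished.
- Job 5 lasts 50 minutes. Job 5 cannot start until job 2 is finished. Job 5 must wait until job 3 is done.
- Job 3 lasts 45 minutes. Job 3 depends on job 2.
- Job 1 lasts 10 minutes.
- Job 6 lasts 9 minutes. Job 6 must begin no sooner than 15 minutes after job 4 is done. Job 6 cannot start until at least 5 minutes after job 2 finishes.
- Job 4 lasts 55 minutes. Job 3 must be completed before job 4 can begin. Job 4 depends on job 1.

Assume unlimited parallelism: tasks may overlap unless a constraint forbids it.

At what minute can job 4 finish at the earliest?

230

After its own release at minute 10, job 8 can start at minute 10 and finishes at minute 65.
Job 1 can start immediately at minute 0; it finishes at minute 10.
Job 2 needs all of job 1 (finishes minute 10, plus 20-minute gap → minute 30); job 8 (finishes minute 65). That puts its earliest start at minute 65; it finishes at 65 + 65 = minute 130.
After job 2 (finishes minute 130), job 3 can start at minute 130 and finishes at minute 175.
Job 4 has to wait for job 3 (finishes minute 175); job 1 (finishes minute 10). The latest of these is minute 175, so job 4 runs minute 175 to 175 + 55 = minute 230.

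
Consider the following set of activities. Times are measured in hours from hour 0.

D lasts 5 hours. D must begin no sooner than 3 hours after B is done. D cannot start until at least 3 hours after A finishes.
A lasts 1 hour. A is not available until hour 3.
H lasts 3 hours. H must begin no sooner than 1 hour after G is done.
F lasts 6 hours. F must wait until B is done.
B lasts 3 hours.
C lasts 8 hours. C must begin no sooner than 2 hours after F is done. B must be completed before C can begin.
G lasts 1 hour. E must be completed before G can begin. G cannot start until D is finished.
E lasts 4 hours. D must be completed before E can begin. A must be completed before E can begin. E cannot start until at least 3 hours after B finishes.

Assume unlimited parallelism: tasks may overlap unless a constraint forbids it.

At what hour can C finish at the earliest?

B can start immediately at hour 0; it finishes at hour 3.
After B (finishes hour 3), F can start at hour 3 and finishes at hour 9.
C needs all of F (finishes hour 9, plus 2-hour gap → hour 11); B (finishes hour 3). That puts its earliest start at hour 11; it finishes at 11 + 8 = hour 19.

19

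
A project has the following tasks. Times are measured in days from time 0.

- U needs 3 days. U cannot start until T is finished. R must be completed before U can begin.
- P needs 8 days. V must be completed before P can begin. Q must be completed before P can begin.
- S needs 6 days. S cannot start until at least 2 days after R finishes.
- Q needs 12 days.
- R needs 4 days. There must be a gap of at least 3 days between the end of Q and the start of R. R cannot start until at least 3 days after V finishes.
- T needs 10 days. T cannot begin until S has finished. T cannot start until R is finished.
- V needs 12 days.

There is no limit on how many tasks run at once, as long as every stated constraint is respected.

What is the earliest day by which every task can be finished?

40

V has no prerequisites, so it starts at day 0 and finishes at day 12.
Q can start immediately at day 0; it finishes at day 12.
For R: Q (finishes day 12, plus 3-day gap → day 15); V (finishes day 12, plus 3-day gap → day 15). Taking the maximum gives a start of day 15, and it finishes at 15 + 4 = day 19.
S cannot begin until R (finishes day 19, plus 2-day gap → day 21). It runs from day 21 to 21 + 6 = day 27.
T cannot start until S (finishes day 27); R (finishes day 19). The controlling bound is day 27, so T finishes at 27 + 10 = day 37.
For U: T (finishes day 37); R (finishes day 19). Taking the maximum gives a start of day 37, and it finishes at 37 + 3 = day 40.
P has to wait for V (finishes day 12); Q (finishes day 12). The latest of these is day 12, so P runs day 12 to 12 + 8 = day 20.
All tasks are finished once the last one completes. Finish times: P at 20, Q at 12, R at 19, S at 27, T at 37, U at 40, V at 12. The latest is day 40.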